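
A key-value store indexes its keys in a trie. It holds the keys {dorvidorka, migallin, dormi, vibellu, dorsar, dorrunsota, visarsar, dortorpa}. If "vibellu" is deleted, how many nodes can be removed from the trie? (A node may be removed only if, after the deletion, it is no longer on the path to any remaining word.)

5

A node on "vibellu"'s path can go only if nothing else ends at it or branches off below it.
The suffix "bellu" (5 nodes) is used only by "vibellu"; the node for "vi" still has the child "s", so pruning stops there.
Nodes removed: 5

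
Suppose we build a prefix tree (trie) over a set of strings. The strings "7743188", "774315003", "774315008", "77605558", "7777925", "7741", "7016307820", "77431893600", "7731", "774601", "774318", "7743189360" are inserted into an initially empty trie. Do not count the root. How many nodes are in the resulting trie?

For each word, the new-node count is its length minus the longest prefix already in the trie:
  "7743188" → 7 new (7, 7, 4, 3, 1, 8, 8)
  "774315003" → prefix "77431" already present; 4 new (5, 0, 0, 3)
  "774315008" → prefix "77431500" already present; 1 new (8)
  "77605558" → prefix "77" already present; 6 new (6, 0, 5, 5, 5, 8)
  "7777925" → prefix "77" already present; 5 new (7, 7, 9, 2, 5)
  "7741" → prefix "774" already present; 1 new (1)
  "7016307820" → prefix "7" already present; 9 new (0, 1, 6, 3, 0, 7, 8, 2, 0)
  "77431893600" → prefix "774318" already present; 5 new (9, 3, 6, 0, 0)
  "7731" → prefix "77" already present; 2 new (3, 1)
  "774601" → prefix "774" already present; 3 new (6, 0, 1)
  "774318" → prefix "774318" already present; 0 new (none)
  "7743189360" → prefix "7743189360" already present; 0 new (none)
Total nodes = 7 + 4 + 1 + 6 + 5 + 1 + 9 + 5 + 2 + 3 + 0 + 0 = 43

43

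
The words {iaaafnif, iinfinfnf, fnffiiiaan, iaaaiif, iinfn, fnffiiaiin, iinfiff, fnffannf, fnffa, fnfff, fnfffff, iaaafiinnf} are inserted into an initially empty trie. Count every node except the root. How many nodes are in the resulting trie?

48

Count nodes per top-level branch (shared prefixes stored once):
  'f'-branch (fnffa, fnffannf, fnfff, fnfffff, fnffiiaiin, fnffiiiaan): 21 nodes
  'i'-branch (iaaafiinnf, iaaafnif, iaaaiif, iinfiff, iinfinfnf, iinfn): 27 nodes
Sum: 48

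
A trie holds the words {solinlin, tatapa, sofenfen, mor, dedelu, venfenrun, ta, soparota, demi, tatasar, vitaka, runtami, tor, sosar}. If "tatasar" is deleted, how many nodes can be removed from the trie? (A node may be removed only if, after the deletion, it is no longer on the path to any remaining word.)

After clearing the end-marker at "tatasar", prune upward until reaching a node still needed by another word.
The suffix "sar" (3 nodes) is used only by "tatasar"; the node for "tata" still has the child "p", so pruning stops there.
Nodes removed: 3

3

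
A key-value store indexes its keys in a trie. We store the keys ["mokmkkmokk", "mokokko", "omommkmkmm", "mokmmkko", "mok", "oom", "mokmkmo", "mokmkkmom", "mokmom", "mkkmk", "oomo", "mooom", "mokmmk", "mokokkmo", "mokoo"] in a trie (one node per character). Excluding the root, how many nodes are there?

46

Trace insertions, counting only characters that open a new branch:
  "mokmkkmokk" → 10 new (m, o, k, m, k, k, m, o, k, k)
  "mokokko" → prefix "mok" already present; 4 new (o, k, k, o)
  "omommkmkmm" → 10 new (o, m, o, m, m, k, m, k, m, m)
  "mokmmkko" → prefix "mokm" already present; 4 new (m, k, k, o)
  "mok" → prefix "mok" already present; 0 new (none)
  "oom" → prefix "o" already present; 2 new (o, m)
  "mokmkmo" → prefix "mokmk" already present; 2 new (m, o)
  "mokmkkmom" → prefix "mokmkkmo" already present; 1 new (m)
  "mokmom" → prefix "mokm" already present; 2 new (o, m)
  "mkkmk" → prefix "m" already present; 4 new (k, k, m, k)
  "oomo" → prefix "oom" already present; 1 new (o)
  "mooom" → prefix "mo" already present; 3 new (o, o, m)
  "mokmmk" → prefix "mokmmk" already present; 0 new (none)
  "mokokkmo" → prefix "mokokk" already present; 2 new (m, o)
  "mokoo" → prefix "moko" already present; 1 new (o)
Total nodes = 10 + 4 + 10 + 4 + 0 + 2 + 2 + 1 + 2 + 4 + 1 + 3 + 0 + 2 + 1 = 46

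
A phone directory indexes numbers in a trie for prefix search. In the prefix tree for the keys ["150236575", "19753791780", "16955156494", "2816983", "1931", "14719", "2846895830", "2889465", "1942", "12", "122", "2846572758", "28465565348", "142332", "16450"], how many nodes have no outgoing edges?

14

Leaves are exactly the stored words that no other stored word extends.
Those words: "122", "142332", "14719", "150236575", "16450", "16955156494", "1931", "1942", "19753791780", "2816983", "28465565348", "2846572758", "2846895830", "2889465"
Leaf count: 14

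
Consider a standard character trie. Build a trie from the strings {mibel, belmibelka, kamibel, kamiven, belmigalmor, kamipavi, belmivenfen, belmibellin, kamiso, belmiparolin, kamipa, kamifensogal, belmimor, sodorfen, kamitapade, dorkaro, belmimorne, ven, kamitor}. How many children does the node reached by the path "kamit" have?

2

Walk "kamit" from the root, arriving at one node.
Characters that immediately follow "kamit" among the stored strings: {a, o}.
That node has 2 child edges.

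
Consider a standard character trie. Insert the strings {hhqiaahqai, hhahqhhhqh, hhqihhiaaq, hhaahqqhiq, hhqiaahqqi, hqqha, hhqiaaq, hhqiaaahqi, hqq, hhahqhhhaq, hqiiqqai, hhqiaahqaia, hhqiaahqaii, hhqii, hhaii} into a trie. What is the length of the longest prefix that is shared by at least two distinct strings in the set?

Look for the deepest trie node that still has at least two words in its subtree.
e.g. "hhqiaahqai" and "hhqiaahqaia" share the prefix "hhqiaahqai" of length 10; no pair shares a longer one.
Longest shared-prefix length: 10

10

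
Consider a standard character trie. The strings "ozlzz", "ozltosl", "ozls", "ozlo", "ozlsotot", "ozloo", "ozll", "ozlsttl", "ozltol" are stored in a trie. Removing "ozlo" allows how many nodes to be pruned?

A node on "ozlo"'s path can go only if nothing else ends at it or branches off below it.
Every node on "ozlo" is still needed (e.g. by "ozloo"), so nothing is freed.
Nodes removed: 0

0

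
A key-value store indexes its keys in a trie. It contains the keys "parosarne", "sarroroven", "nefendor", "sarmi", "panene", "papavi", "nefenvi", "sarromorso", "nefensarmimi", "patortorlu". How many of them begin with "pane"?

1

Walk to "pane"; the words in its subtree are exactly those with that prefix.
Matches: "panene"
Count: 1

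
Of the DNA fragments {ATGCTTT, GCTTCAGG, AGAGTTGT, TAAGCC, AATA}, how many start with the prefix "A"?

Filter for entries beginning with "A":
Matches: "AATA", "AGAGTTGT", "ATGCTTT"
Count: 3

3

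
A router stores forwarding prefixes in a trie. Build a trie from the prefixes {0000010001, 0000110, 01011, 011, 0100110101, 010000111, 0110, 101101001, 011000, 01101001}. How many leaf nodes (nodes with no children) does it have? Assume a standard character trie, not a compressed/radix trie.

8

A leaf is a node with no children — equivalently, the end of a word that is not a proper prefix of any other stored word.
Those words: "0000010001", "0000110", "010000111", "0100110101", "01011", "011000", "01101001", "101101001"
Leaf count: 8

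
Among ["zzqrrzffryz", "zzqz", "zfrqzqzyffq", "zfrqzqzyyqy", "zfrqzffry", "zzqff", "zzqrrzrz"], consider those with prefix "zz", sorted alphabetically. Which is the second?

zzqrrzffryz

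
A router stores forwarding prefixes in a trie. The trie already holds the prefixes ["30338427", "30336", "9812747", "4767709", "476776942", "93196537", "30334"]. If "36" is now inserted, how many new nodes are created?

1

"3" is already a path in the trie; the remaining "6" must be added.
So 2 − 1 = 1 new nodes.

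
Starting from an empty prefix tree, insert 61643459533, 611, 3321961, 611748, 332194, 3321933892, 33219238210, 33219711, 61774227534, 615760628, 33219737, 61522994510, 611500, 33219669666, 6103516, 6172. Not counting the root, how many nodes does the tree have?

77

For each word, the new-node count is its length minus the longest prefix already in the trie:
  "61643459533" → 11 new (6, 1, 6, 4, 3, 4, 5, 9, 5, 3, 3)
  "611" → prefix "61" already present; 1 new (1)
  "3321961" → 7 new (3, 3, 2, 1, 9, 6, 1)
  "611748" → prefix "611" already present; 3 new (7, 4, 8)
  "332194" → prefix "33219" already present; 1 new (4)
  "3321933892" → prefix "33219" already present; 5 new (3, 3, 8, 9, 2)
  "33219238210" → prefix "33219" already present; 6 new (2, 3, 8, 2, 1, 0)
  "33219711" → prefix "33219" already present; 3 new (7, 1, 1)
  "61774227534" → prefix "61" already present; 9 new (7, 7, 4, 2, 2, 7, 5, 3, 4)
  "615760628" → prefix "61" already present; 7 new (5, 7, 6, 0, 6, 2, 8)
  "33219737" → prefix "332197" already present; 2 new (3, 7)
  "61522994510" → prefix "615" already present; 8 new (2, 2, 9, 9, 4, 5, 1, 0)
  "611500" → prefix "611" already present; 3 new (5, 0, 0)
  "33219669666" → prefix "332196" already present; 5 new (6, 9, 6, 6, 6)
  "6103516" → prefix "61" already present; 5 new (0, 3, 5, 1, 6)
  "6172" → prefix "617" already present; 1 new (2)
Total nodes = 11 + 1 + 7 + 3 + 1 + 5 + 6 + 3 + 9 + 7 + 2 + 8 + 3 + 5 + 5 + 1 = 77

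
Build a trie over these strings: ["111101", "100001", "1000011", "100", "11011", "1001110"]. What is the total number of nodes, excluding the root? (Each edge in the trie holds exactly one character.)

19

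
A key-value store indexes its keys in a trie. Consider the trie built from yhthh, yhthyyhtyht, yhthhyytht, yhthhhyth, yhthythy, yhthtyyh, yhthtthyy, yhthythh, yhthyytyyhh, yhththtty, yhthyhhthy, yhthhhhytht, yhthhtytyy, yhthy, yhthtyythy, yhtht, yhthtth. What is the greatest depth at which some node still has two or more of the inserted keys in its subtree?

Equivalently: take the maximum, over all pairs, of their longest common prefix length.
e.g. "yhthtth" and "yhthtthyy" share the prefix "yhthtth" of length 7; no pair shares a longer one.
Longest shared-prefix length: 7

7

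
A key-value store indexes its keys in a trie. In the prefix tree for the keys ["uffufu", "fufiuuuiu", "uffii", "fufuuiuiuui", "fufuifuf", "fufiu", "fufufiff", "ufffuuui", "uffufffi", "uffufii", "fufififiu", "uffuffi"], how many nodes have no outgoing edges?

11

A leaf is a node with no children — equivalently, the end of a word that is not a proper prefix of any other stored word.
Those words: "fufififiu", "fufiuuuiu", "fufufiff", "fufuifuf", "fufuuiuiuui", "ufffuuui", "uffii", "uffufffi", "uffuffi", "uffufii", "uffufu"
Leaf count: 11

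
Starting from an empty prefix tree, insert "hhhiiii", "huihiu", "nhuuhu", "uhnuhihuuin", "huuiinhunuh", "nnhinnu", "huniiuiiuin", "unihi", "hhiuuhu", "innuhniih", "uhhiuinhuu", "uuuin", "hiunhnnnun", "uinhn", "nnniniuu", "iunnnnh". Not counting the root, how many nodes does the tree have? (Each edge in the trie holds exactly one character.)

Count nodes per top-level branch (shared prefixes stored once):
  'h'-branch (hhhiiii, hhiuuhu, hiunhnnnun, huihiu, huniiuiiuin, huuiinhunuh): 44 nodes
  'i'-branch (innuhniih, iunnnnh): 15 nodes
  'n'-branch (nhuuhu, nnhinnu, nnniniuu): 18 nodes
  'u'-branch (uhhiuinhuu, uhnuhihuuin, uinhn, unihi, uuuin): 31 nodes
Sum: 108

108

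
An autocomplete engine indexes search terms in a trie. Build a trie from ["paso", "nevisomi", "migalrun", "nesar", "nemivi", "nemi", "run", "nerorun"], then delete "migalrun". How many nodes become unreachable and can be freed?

A node on "migalrun"'s path can go only if nothing else ends at it or branches off below it.
No other word shares any prefix with "migalrun", so all 8 of its nodes go.
Nodes removed: 8

8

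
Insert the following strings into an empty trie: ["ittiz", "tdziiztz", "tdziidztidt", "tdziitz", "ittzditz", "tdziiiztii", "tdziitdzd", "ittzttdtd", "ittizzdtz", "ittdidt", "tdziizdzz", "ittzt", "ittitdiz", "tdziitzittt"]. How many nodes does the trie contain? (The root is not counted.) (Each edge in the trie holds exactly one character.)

Count nodes per top-level branch (shared prefixes stored once):
  'i'-branch (ittdidt, ittitdiz, ittiz, ittizzdtz, ittzditz, ittzt, ittzttdtd): 27 nodes
  't'-branch (tdziidztidt, tdziiiztii, tdziitdzd, tdziitz, tdziitzittt, tdziizdzz, tdziiztz): 31 nodes
Sum: 58

58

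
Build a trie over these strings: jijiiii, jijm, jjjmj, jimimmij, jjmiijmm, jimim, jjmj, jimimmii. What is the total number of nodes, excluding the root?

Insert word by word; a character creates a node only if that edge doesn't already exist:
  "jijiiii" → 7 new (j, i, j, i, i, i, i)
  "jijm" → prefix "jij" already present; 1 new (m)
  "jjjmj" → prefix "j" already present; 4 new (j, j, m, j)
  "jimimmij" → prefix "ji" already present; 6 new (m, i, m, m, i, j)
  "jjmiijmm" → prefix "jj" already present; 6 new (m, i, i, j, m, m)
  "jimim" → prefix "jimim" already present; 0 new (none)
  "jjmj" → prefix "jjm" already present; 1 new (j)
  "jimimmii" → prefix "jimimmi" already present; 1 new (i)
Total nodes = 7 + 1 + 4 + 6 + 6 + 0 + 1 + 1 = 26

26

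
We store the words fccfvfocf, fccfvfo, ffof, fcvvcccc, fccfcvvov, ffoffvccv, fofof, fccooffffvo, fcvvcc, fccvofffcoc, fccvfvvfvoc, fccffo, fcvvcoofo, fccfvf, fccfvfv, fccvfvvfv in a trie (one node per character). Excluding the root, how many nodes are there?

62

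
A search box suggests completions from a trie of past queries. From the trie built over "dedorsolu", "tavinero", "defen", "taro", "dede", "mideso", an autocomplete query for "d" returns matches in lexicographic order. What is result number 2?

dedorsolu

DFS of the "d" subtree visits, in order: "dede", "dedorsolu", "defen"
Position 2: dedorsolu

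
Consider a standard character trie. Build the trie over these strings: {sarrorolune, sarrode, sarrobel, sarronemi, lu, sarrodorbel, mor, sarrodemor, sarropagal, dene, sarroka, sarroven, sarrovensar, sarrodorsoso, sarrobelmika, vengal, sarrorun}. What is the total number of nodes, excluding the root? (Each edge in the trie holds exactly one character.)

Count nodes per top-level branch (shared prefixes stored once):
  'd'-branch (dene): 4 nodes
  'l'-branch (lu): 2 nodes
  'm'-branch (mor): 3 nodes
  's'-branch (sarrobel, sarrobelmika, sarrode, sarrodemor, sarrodorbel, sarrodorsoso, sarroka, sarronemi, sarropagal, sarrorolune, sarrorun, sarroven, sarrovensar): 51 nodes
  'v'-branch (vengal): 6 nodes
Sum: 66

66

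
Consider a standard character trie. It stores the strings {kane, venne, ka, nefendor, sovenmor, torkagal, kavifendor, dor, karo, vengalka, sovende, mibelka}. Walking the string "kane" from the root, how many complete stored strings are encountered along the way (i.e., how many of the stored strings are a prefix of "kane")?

Walk "kane" from the root; an end-of-word marker is hit whenever a stored word is a prefix of "kane".
Prefixes of the query that are stored words: "ka", "kane"
Count: 2

2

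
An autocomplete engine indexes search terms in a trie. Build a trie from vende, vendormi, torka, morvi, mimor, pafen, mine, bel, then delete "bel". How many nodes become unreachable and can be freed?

After clearing the end-marker at "bel", prune upward until reaching a node still needed by another word.
No other word shares any prefix with "bel", so all 3 of its nodes go.
Nodes removed: 3

3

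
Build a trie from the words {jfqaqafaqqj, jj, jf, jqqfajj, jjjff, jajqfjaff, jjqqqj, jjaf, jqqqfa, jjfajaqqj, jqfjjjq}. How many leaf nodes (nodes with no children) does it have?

9

A leaf is a node with no children — equivalently, the end of a word that is not a proper prefix of any other stored word.
Those words: "jajqfjaff", "jfqaqafaqqj", "jjaf", "jjfajaqqj", "jjjff", "jjqqqj", "jqfjjjq", "jqqfajj", "jqqqfa"
Leaf count: 9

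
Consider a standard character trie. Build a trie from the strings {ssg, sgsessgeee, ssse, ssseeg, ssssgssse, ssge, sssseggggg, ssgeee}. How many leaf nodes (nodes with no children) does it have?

5

A leaf is a node with no children — equivalently, the end of a word that is not a proper prefix of any other stored word.
Those words: "sgsessgeee", "ssgeee", "ssseeg", "sssseggggg", "ssssgssse"
Leaf count: 5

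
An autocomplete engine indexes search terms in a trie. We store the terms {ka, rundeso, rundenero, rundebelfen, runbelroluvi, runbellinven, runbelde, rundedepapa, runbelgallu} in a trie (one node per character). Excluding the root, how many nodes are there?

47

For each word, the new-node count is its length minus the longest prefix already in the trie:
  "ka" → 2 new (k, a)
  "rundeso" → 7 new (r, u, n, d, e, s, o)
  "rundenero" → prefix "runde" already present; 4 new (n, e, r, o)
  "rundebelfen" → prefix "runde" already present; 6 new (b, e, l, f, e, n)
  "runbelroluvi" → prefix "run" already present; 9 new (b, e, l, r, o, l, u, v, i)
  "runbellinven" → prefix "runbel" already present; 6 new (l, i, n, v, e, n)
  "runbelde" → prefix "runbel" already present; 2 new (d, e)
  "rundedepapa" → prefix "runde" already present; 6 new (d, e, p, a, p, a)
  "runbelgallu" → prefix "runbel" already present; 5 new (g, a, l, l, u)
Total nodes = 2 + 7 + 4 + 6 + 9 + 6 + 2 + 6 + 5 = 47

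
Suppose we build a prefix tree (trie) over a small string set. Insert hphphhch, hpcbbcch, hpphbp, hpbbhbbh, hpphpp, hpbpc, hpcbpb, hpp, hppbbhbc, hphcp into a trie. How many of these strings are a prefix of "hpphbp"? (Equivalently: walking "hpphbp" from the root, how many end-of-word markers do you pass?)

2

Check each prefix of "hpphbp" against the stored set — each match is an end-marker on the path.
Prefixes of the query that are stored words: "hpp", "hpphbp"
Count: 2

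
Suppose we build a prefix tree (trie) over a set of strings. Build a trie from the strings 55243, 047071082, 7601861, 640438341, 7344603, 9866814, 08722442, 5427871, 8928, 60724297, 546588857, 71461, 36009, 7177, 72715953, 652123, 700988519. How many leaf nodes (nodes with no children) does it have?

A leaf is a node with no children — equivalently, the end of a word that is not a proper prefix of any other stored word.
Those words: "047071082", "08722442", "36009", "5427871", "546588857", "55243", "60724297", "640438341", "652123", "700988519", "71461", "7177", "72715953", "7344603", "7601861", "8928", "9866814"
Leaf count: 17

17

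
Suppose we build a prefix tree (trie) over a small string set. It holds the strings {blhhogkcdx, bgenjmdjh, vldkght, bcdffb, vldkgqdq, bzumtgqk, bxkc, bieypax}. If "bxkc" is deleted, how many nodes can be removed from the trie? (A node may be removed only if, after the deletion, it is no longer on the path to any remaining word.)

After clearing the end-marker at "bxkc", prune upward until reaching a node still needed by another word.
The suffix "xkc" (3 nodes) is used only by "bxkc"; the node for "b" still has the child "l", so pruning stops there.
Nodes removed: 3

3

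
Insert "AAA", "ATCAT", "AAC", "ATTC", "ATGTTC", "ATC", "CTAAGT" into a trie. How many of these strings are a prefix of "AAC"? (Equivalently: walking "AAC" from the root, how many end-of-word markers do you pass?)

1

Check each prefix of "AAC" against the stored set — each match is an end-marker on the path.
Prefixes of the query that are stored words: "AAC"
Count: 1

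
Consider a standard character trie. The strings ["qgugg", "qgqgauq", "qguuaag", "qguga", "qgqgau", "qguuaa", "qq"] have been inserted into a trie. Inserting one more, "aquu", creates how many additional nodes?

4

"aquu" shares no prefix with any stored word, so all 4 characters open new nodes.
4 − 0 = 4 new nodes.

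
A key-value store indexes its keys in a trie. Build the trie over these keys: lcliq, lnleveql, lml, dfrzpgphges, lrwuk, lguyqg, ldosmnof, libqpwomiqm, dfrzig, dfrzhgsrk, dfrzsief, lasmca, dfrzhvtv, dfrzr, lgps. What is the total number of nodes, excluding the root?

Count nodes per top-level branch (shared prefixes stored once):
  'd'-branch (dfrzhgsrk, dfrzhvtv, dfrzig, dfrzpgphges, dfrzr, dfrzsief): 26 nodes
  'l'-branch (lasmca, lcliq, ldosmnof, lgps, lguyqg, libqpwomiqm, lml, lnleveql, lrwuk): 47 nodes
Sum: 73

73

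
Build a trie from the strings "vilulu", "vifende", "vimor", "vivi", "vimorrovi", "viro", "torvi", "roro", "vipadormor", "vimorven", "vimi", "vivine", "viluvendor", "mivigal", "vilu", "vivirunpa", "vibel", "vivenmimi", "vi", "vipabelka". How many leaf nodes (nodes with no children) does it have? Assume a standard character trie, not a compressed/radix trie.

16

A leaf is a node with no children — equivalently, the end of a word that is not a proper prefix of any other stored word.
Those words: "mivigal", "roro", "torvi", "vibel", "vifende", "vilulu", "viluvendor", "vimi", "vimorrovi", "vimorven", "vipabelka", "vipadormor", "viro", "vivenmimi", "vivine", "vivirunpa"
Leaf count: 16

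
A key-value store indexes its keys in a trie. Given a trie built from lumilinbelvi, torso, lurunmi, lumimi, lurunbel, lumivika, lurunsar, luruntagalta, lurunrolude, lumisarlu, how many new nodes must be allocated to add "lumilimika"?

Walking "lumilimika" from the root, the first 6 characters ("lumili") follow existing edges; "m" is the first miss.
New nodes needed: |"lumilimika"| − 6 = 10 − 6 = 4.

4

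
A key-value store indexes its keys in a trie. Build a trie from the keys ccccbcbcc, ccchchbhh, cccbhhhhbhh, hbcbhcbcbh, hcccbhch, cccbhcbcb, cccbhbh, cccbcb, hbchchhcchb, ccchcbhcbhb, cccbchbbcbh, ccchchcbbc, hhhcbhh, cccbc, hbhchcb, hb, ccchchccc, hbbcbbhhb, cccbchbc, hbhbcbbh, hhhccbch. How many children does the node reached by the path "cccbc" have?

2

The children of the "cccbc" node are the distinct next characters among strings starting with "cccbc".
Characters that immediately follow "cccbc" among the stored strings: {b, h}.
That node has 2 child edges.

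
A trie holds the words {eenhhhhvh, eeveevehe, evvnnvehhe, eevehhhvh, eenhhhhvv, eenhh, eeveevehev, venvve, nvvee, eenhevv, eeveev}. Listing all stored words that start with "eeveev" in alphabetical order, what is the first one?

DFS of the "eeveev" subtree visits, in order: "eeveev", "eeveevehe", "eeveevehev"
Position 1: eeveev

eeveev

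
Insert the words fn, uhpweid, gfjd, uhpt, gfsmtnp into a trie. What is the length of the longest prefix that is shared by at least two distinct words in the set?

3

Look for the deepest trie node that still has at least two words in its subtree.
e.g. "uhpt" and "uhpweid" share the prefix "uhp" of length 3; no pair shares a longer one.
Longest shared-prefix length: 3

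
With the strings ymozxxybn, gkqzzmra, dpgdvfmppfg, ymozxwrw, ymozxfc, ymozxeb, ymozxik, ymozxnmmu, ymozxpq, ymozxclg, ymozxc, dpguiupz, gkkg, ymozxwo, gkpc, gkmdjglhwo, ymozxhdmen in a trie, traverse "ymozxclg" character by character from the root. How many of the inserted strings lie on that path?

Walk "ymozxclg" from the root; an end-of-word marker is hit whenever a stored word is a prefix of "ymozxclg".
Prefixes of the query that are stored words: "ymozxc", "ymozxclg"
Count: 2

2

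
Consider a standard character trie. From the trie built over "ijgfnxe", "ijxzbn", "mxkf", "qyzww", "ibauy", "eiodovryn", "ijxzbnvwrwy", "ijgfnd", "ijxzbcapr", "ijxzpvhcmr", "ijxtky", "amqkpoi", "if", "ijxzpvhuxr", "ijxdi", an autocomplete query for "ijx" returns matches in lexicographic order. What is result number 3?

DFS of the "ijx" subtree visits, in order: "ijxdi", "ijxtky", "ijxzbcapr", "ijxzbn", "ijxzbnvwrwy", "ijxzpvhcmr", "ijxzpvhuxr"
Position 3: ijxzbcapr

ijxzbcapr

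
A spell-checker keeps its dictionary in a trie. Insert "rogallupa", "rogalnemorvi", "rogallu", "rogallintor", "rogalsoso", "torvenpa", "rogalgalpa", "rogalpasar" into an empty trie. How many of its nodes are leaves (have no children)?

A leaf is a node with no children — equivalently, the end of a word that is not a proper prefix of any other stored word.
Those words: "rogalgalpa", "rogallintor", "rogallupa", "rogalnemorvi", "rogalpasar", "rogalsoso", "torvenpa"
Leaf count: 7

7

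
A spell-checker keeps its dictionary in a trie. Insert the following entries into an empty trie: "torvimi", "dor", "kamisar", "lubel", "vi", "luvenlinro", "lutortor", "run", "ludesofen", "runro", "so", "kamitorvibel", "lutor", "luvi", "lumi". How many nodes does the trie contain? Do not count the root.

63

For each word, the new-node count is its length minus the longest prefix already in the trie:
  "torvimi" → 7 new (t, o, r, v, i, m, i)
  "dor" → 3 new (d, o, r)
  "kamisar" → 7 new (k, a, m, i, s, a, r)
  "lubel" → 5 new (l, u, b, e, l)
  "vi" → 2 new (v, i)
  "luvenlinro" → prefix "lu" already present; 8 new (v, e, n, l, i, n, r, o)
  "lutortor" → prefix "lu" already present; 6 new (t, o, r, t, o, r)
  "run" → 3 new (r, u, n)
  "ludesofen" → prefix "lu" already present; 7 new (d, e, s, o, f, e, n)
  "runro" → prefix "run" already present; 2 new (r, o)
  "so" → 2 new (s, o)
  "kamitorvibel" → prefix "kami" already present; 8 new (t, o, r, v, i, b, e, l)
  "lutor" → prefix "lutor" already present; 0 new (none)
  "luvi" → prefix "luv" already present; 1 new (i)
  "lumi" → prefix "lu" already present; 2 new (m, i)
Total nodes = 7 + 3 + 7 + 5 + 2 + 8 + 6 + 3 + 7 + 2 + 2 + 8 + 0 + 1 + 2 = 63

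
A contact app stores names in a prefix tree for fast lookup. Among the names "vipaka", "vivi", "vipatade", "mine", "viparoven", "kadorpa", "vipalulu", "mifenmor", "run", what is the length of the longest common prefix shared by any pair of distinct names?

4

Equivalently: take the maximum, over all pairs, of their longest common prefix length.
"vipaka" and "vipalulu" agree on "vipa" (4 characters) before diverging; nothing deeper is shared.
Longest shared-prefix length: 4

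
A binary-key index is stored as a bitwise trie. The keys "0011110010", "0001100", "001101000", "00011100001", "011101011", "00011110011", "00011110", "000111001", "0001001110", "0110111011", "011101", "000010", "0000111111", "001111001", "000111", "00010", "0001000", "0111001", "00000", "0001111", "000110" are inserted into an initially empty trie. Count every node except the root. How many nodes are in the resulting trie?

65

Trace insertions, counting only characters that open a new branch:
  "0011110010" → 10 new (0, 0, 1, 1, 1, 1, 0, 0, 1, 0)
  "0001100" → prefix "00" already present; 5 new (0, 1, 1, 0, 0)
  "001101000" → prefix "0011" already present; 5 new (0, 1, 0, 0, 0)
  "00011100001" → prefix "00011" already present; 6 new (1, 0, 0, 0, 0, 1)
  "011101011" → prefix "0" already present; 8 new (1, 1, 1, 0, 1, 0, 1, 1)
  "00011110011" → prefix "000111" already present; 5 new (1, 0, 0, 1, 1)
  "00011110" → prefix "00011110" already present; 0 new (none)
  "000111001" → prefix "00011100" already present; 1 new (1)
  "0001001110" → prefix "0001" already present; 6 new (0, 0, 1, 1, 1, 0)
  "0110111011" → prefix "011" already present; 7 new (0, 1, 1, 1, 0, 1, 1)
  "011101" → prefix "011101" already present; 0 new (none)
  "000010" → prefix "000" already present; 3 new (0, 1, 0)
  "0000111111" → prefix "00001" already present; 5 new (1, 1, 1, 1, 1)
  "001111001" → prefix "001111001" already present; 0 new (none)
  "000111" → prefix "000111" already present; 0 new (none)
  "00010" → prefix "00010" already present; 0 new (none)
  "0001000" → prefix "000100" already present; 1 new (0)
  "0111001" → prefix "01110" already present; 2 new (0, 1)
  "00000" → prefix "0000" already present; 1 new (0)
  "0001111" → prefix "0001111" already present; 0 new (none)
  "000110" → prefix "000110" already present; 0 new (none)
Total nodes = 10 + 5 + 5 + 6 + 8 + 5 + 0 + 1 + 6 + 7 + 0 + 3 + 5 + 0 + 0 + 0 + 1 + 2 + 1 + 0 + 0 = 65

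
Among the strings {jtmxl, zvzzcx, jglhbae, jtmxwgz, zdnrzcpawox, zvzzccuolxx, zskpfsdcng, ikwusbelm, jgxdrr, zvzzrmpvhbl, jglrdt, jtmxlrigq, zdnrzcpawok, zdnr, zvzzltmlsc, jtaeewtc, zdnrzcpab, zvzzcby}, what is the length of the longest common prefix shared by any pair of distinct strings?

The deepest shared node is where two words last agree before diverging.
e.g. "zdnrzcpawok" and "zdnrzcpawox" share the prefix "zdnrzcpawo" of length 10; no pair shares a longer one.
Longest shared-prefix length: 10

10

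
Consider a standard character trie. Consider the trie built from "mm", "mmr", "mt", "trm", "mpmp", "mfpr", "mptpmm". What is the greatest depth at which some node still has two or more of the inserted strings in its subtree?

2

Equivalently: take the maximum, over all pairs, of their longest common prefix length.
e.g. "mm" and "mmr" share the prefix "mm" of length 2; no pair shares a longer one.
Longest shared-prefix length: 2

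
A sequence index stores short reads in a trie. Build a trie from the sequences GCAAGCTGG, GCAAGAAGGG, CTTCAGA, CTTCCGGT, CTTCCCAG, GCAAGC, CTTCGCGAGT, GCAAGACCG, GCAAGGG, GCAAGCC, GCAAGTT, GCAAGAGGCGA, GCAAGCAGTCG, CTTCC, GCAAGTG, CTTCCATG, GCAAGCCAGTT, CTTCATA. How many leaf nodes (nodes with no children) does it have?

Leaves are exactly the stored words that no other stored word extends.
Those words: "CTTCAGA", "CTTCATA", "CTTCCATG", "CTTCCCAG", "CTTCCGGT", "CTTCGCGAGT", "GCAAGAAGGG", "GCAAGACCG", "GCAAGAGGCGA", "GCAAGCAGTCG", "GCAAGCCAGTT", "GCAAGCTGG", "GCAAGGG", "GCAAGTG", "GCAAGTT"
Leaf count: 15

15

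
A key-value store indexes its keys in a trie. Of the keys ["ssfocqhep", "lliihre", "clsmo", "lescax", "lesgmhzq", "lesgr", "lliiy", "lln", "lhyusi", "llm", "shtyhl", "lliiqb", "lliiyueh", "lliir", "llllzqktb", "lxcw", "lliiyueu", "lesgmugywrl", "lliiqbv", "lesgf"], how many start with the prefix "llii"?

Filter for entries beginning with "llii":
Matches: "lliihre", "lliiqb", "lliiqbv", "lliir", "lliiy", "lliiyueh", "lliiyueu"
Count: 7

7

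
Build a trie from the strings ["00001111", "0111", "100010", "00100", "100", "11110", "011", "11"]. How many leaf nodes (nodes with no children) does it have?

A leaf is a node with no children — equivalently, the end of a word that is not a proper prefix of any other stored word.
Those words: "00001111", "00100", "0111", "100010", "11110"
Leaf count: 5

5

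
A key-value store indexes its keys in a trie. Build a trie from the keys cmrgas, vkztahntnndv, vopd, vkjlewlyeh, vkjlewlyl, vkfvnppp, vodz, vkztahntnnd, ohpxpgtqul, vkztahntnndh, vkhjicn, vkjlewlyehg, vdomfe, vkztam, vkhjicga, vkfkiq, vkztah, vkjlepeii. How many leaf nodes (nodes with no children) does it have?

15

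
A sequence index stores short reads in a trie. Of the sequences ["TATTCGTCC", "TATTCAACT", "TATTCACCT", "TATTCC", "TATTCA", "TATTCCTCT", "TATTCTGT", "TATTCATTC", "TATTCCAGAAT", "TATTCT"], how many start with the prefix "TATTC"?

10

Traverse to the node for "TATTC", then collect every word in that subtree.
Words under "TATTC": TATTCA, TATTCAACT, TATTCACCT, TATTCATTC, TATTCC, TATTCCAGAAT, TATTCCTCT, TATTCGTCC, TATTCT, TATTCTGT
Count: 10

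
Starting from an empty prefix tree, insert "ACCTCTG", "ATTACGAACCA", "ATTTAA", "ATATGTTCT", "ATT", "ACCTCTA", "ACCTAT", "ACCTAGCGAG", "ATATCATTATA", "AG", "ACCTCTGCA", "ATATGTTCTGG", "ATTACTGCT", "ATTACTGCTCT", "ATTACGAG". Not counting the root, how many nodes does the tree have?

Trace insertions, counting only characters that open a new branch:
  "ACCTCTG" → 7 new (A, C, C, T, C, T, G)
  "ATTACGAACCA" → prefix "A" already present; 10 new (T, T, A, C, G, A, A, C, C, A)
  "ATTTAA" → prefix "ATT" already present; 3 new (T, A, A)
  "ATATGTTCT" → prefix "AT" already present; 7 new (A, T, G, T, T, C, T)
  "ATT" → prefix "ATT" already present; 0 new (none)
  "ACCTCTA" → prefix "ACCTCT" already present; 1 new (A)
  "ACCTAT" → prefix "ACCT" already present; 2 new (A, T)
  "ACCTAGCGAG" → prefix "ACCTA" already present; 5 new (G, C, G, A, G)
  "ATATCATTATA" → prefix "ATAT" already present; 7 new (C, A, T, T, A, T, A)
  "AG" → prefix "A" already present; 1 new (G)
  "ACCTCTGCA" → prefix "ACCTCTG" already present; 2 new (C, A)
  "ATATGTTCTGG" → prefix "ATATGTTCT" already present; 2 new (G, G)
  "ATTACTGCT" → prefix "ATTAC" already present; 4 new (T, G, C, T)
  "ATTACTGCTCT" → prefix "ATTACTGCT" already present; 2 new (C, T)
  "ATTACGAG" → prefix "ATTACGA" already present; 1 new (G)
Total nodes = 7 + 10 + 3 + 7 + 0 + 1 + 2 + 5 + 7 + 1 + 2 + 2 + 4 + 2 + 1 = 54

54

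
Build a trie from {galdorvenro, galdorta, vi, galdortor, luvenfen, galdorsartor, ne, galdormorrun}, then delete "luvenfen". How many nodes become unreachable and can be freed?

Walk "luvenfen" from the leaf back toward the root, removing each node that no remaining word uses.
No other word shares any prefix with "luvenfen", so all 8 of its nodes go.
Nodes removed: 8

8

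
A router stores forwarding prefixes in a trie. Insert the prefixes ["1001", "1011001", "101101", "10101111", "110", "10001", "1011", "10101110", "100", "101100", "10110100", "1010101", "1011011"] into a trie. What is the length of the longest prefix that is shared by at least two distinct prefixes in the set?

7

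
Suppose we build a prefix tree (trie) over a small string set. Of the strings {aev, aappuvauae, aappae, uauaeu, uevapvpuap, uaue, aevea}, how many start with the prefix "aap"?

2

Walk to "aap"; the words in its subtree are exactly those with that prefix.
Words under "aap": aappae, aappuvauae
Count: 2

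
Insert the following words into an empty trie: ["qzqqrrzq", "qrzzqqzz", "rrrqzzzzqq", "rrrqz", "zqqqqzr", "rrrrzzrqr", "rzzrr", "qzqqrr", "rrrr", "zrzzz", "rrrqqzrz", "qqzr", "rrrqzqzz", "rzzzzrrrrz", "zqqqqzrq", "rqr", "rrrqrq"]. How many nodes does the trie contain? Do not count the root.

For each word, the new-node count is its length minus the longest prefix already in the trie:
  "qzqqrrzq" → 8 new (q, z, q, q, r, r, z, q)
  "qrzzqqzz" → prefix "q" already present; 7 new (r, z, z, q, q, z, z)
  "rrrqzzzzqq" → 10 new (r, r, r, q, z, z, z, z, q, q)
  "rrrqz" → prefix "rrrqz" already present; 0 new (none)
  "zqqqqzr" → 7 new (z, q, q, q, q, z, r)
  "rrrrzzrqr" → prefix "rrr" already present; 6 new (r, z, z, r, q, r)
  "rzzrr" → prefix "r" already present; 4 new (z, z, r, r)
  "qzqqrr" → prefix "qzqqrr" already present; 0 new (none)
  "rrrr" → prefix "rrrr" already present; 0 new (none)
  "zrzzz" → prefix "z" already present; 4 new (r, z, z, z)
  "rrrqqzrz" → prefix "rrrq" already present; 4 new (q, z, r, z)
  "qqzr" → prefix "q" already present; 3 new (q, z, r)
  "rrrqzqzz" → prefix "rrrqz" already present; 3 new (q, z, z)
  "rzzzzrrrrz" → prefix "rzz" already present; 7 new (z, z, r, r, r, r, z)
  "zqqqqzrq" → prefix "zqqqqzr" already present; 1 new (q)
  "rqr" → prefix "r" already present; 2 new (q, r)
  "rrrqrq" → prefix "rrrq" already present; 2 new (r, q)
Total nodes = 8 + 7 + 10 + 0 + 7 + 6 + 4 + 0 + 0 + 4 + 4 + 3 + 3 + 7 + 1 + 2 + 2 = 68

68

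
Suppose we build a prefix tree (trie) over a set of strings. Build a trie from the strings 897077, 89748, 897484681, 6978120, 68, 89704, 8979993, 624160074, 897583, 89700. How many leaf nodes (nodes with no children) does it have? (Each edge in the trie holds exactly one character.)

9

A leaf is a node with no children — equivalently, the end of a word that is not a proper prefix of any other stored word.
Those words: "624160074", "68", "6978120", "89700", "89704", "897077", "897484681", "897583", "8979993"
Leaf count: 9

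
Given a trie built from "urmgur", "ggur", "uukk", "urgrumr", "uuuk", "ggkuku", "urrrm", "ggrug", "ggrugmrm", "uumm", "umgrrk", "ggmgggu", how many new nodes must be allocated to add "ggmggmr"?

The longest prefix of "ggmggmr" already in the trie is "ggmgg" (length 5).
Each of the 2 remaining characters creates one node.

2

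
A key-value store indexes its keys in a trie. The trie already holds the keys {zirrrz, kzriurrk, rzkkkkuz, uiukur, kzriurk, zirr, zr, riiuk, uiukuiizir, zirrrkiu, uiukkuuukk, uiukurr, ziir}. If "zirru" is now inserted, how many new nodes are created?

1

Walking "zirru" from the root, the first 4 characters ("zirr") follow existing edges; "u" is the first miss.
So 5 − 4 = 1 new nodes.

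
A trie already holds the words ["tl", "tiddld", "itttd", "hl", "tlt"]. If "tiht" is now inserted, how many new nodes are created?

The longest prefix of "tiht" already in the trie is "ti" (length 2).
So 4 − 2 = 2 new nodes.

2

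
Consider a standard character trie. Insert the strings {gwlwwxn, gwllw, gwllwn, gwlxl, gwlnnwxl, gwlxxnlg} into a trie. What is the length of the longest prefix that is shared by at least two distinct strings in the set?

5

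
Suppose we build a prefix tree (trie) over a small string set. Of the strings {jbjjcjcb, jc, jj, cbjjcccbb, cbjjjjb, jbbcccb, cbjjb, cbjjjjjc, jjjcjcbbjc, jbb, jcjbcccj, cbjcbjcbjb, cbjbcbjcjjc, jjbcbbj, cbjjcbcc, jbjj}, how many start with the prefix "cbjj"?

5

Walk to "cbjj"; the words in its subtree are exactly those with that prefix.
Matches: "cbjjb", "cbjjcbcc", "cbjjcccbb", "cbjjjjb", "cbjjjjjc"
Count: 5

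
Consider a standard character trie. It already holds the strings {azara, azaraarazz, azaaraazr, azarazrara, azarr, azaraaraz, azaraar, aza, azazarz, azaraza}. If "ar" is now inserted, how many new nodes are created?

"a" is already a path in the trie; the remaining "r" must be added.
New nodes needed: |"ar"| − 1 = 2 − 1 = 1.

1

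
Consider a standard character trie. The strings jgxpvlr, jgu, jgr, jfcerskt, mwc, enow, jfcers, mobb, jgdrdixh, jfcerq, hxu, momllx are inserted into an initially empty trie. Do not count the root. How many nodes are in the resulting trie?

40

Trace insertions, counting only characters that open a new branch:
  "jgxpvlr" → 7 new (j, g, x, p, v, l, r)
  "jgu" → prefix "jg" already present; 1 new (u)
  "jgr" → prefix "jg" already present; 1 new (r)
  "jfcerskt" → prefix "j" already present; 7 new (f, c, e, r, s, k, t)
  "mwc" → 3 new (m, w, c)
  "enow" → 4 new (e, n, o, w)
  "jfcers" → prefix "jfcers" already present; 0 new (none)
  "mobb" → prefix "m" already present; 3 new (o, b, b)
  "jgdrdixh" → prefix "jg" already present; 6 new (d, r, d, i, x, h)
  "jfcerq" → prefix "jfcer" already present; 1 new (q)
  "hxu" → 3 new (h, x, u)
  "momllx" → prefix "mo" already present; 4 new (m, l, l, x)
Total nodes = 7 + 1 + 1 + 7 + 3 + 4 + 0 + 3 + 6 + 1 + 3 + 4 = 40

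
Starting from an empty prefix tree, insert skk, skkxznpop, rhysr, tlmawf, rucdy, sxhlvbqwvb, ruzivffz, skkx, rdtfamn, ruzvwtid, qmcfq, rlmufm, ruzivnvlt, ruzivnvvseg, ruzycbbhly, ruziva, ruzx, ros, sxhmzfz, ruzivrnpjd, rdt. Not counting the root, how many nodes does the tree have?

Trace insertions, counting only characters that open a new branch:
  "skk" → 3 new (s, k, k)
  "skkxznpop" → prefix "skk" already present; 6 new (x, z, n, p, o, p)
  "rhysr" → 5 new (r, h, y, s, r)
  "tlmawf" → 6 new (t, l, m, a, w, f)
  "rucdy" → prefix "r" already present; 4 new (u, c, d, y)
  "sxhlvbqwvb" → prefix "s" already present; 9 new (x, h, l, v, b, q, w, v, b)
  "ruzivffz" → prefix "ru" already present; 6 new (z, i, v, f, f, z)
  "skkx" → prefix "skkx" already present; 0 new (none)
  "rdtfamn" → prefix "r" already present; 6 new (d, t, f, a, m, n)
  "ruzvwtid" → prefix "ruz" already present; 5 new (v, w, t, i, d)
  "qmcfq" → 5 new (q, m, c, f, q)
  "rlmufm" → prefix "r" already present; 5 new (l, m, u, f, m)
  "ruzivnvlt" → prefix "ruziv" already present; 4 new (n, v, l, t)
  "ruzivnvvseg" → prefix "ruzivnv" already present; 4 new (v, s, e, g)
  "ruzycbbhly" → prefix "ruz" already present; 7 new (y, c, b, b, h, l, y)
  "ruziva" → prefix "ruziv" already present; 1 new (a)
  "ruzx" → prefix "ruz" already present; 1 new (x)
  "ros" → prefix "r" already present; 2 new (o, s)
  "sxhmzfz" → prefix "sxh" already present; 4 new (m, z, f, z)
  "ruzivrnpjd" → prefix "ruziv" already present; 5 new (r, n, p, j, d)
  "rdt" → prefix "rdt" already present; 0 new (none)
Total nodes = 3 + 6 + 5 + 6 + 4 + 9 + 6 + 0 + 6 + 5 + 5 + 5 + 4 + 4 + 7 + 1 + 1 + 2 + 4 + 5 + 0 = 88

88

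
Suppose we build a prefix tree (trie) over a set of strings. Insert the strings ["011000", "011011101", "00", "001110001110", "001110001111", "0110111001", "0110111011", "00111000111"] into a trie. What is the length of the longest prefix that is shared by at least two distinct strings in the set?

11

Look for the deepest trie node that still has at least two words in its subtree.
"00111000111" and "001110001110" agree on "00111000111" (11 characters) before diverging; nothing deeper is shared.
Longest shared-prefix length: 11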